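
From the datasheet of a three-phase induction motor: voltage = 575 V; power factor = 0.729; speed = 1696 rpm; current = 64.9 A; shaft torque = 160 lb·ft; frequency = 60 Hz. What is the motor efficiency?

τ = 160 lb·ft × 1.356 = 217 N·m
ω = 2π × 1696/60 = 177.6 rad/s; P_out = τω = 217 × 177.6 = 38539 W
P_in = √3·V_L·I_L·cosφ = 1.732 × 575 × 64.9 × 0.729 = 47118 W
η = P_out / P_in = 38539 / 47118 = 0.818 = 81.8%

81.8 %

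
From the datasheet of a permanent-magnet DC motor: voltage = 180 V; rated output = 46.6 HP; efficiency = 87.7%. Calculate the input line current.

220 A

P_out = 46.6 × 746 = 34764 W
P_in = P_out / η = 34764 / 0.877 = 39640 W
I = P_in / V = 39640 / 180 = 220 A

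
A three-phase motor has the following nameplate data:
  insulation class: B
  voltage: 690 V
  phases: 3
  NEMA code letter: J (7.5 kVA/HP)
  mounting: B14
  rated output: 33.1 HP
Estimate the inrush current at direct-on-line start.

208 A

S_LR = 7.5 × 33.1 = 248.25 kVA
I_LR = S_LR/(√3·V_L) = 248250/(1.732×690) = 208 A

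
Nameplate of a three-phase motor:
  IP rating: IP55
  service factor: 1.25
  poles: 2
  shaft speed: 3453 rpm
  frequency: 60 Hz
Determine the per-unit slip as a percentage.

n_s = 120f/p = 120×60/2 = 3600 rpm
s = (n_s − n)/n_s = (3600 − 3453)/3600 = 0.0408

4.1 %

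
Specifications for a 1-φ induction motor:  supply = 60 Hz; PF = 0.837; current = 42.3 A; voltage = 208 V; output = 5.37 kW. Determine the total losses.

1990 W

P_in = V·I·cosφ = 208×42.3×0.837 = 7364 W
P_out = 5370 W
Losses = P_in − P_out = 7364 − 5370 = 1994 W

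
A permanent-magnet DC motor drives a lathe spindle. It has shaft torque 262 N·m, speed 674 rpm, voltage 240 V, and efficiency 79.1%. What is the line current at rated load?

ω = 2π×674/60 = 70.58 rad/s; P_out = τω = 262 × 70.58 = 18492 W
P_in = P_out / η = 18492 / 0.791 = 23378 W
I = P_in / V = 23378 / 240 = 97.4 A

97.4 A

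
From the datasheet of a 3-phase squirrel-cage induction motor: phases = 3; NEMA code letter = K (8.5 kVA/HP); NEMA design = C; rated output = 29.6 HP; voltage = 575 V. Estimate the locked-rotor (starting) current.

253 A

S_LR = 8.5 × 29.6 = 251.6 kVA
I_LR = S_LR/(√3·V_L) = 251600/(1.732×575) = 253 A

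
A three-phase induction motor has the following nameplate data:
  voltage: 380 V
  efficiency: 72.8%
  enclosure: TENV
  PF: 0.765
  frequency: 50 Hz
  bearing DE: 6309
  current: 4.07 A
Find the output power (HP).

2 HP

P_in = √3·V·I·cosφ = 1.732 × 380 × 4.07 × 0.765 = 2049 W
P_out = η·P_in = 0.728 × 2049 = 1492 W
= 1492/746 = 2 HP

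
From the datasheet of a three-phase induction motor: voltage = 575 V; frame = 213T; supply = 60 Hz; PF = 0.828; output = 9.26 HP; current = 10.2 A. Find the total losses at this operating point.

1.5 kW

P_in = √3·V·I·cosφ = 1.732×575×10.2×0.828 = 8411 W
P_out = 9.26×746 = 6908 W
Losses = P_in − P_out = 8411 − 6908 = 1503 W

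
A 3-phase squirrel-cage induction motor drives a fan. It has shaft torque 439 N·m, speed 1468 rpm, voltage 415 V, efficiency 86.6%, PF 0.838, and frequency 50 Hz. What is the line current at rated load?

ω = 2π×1468/60 = 153.7 rad/s; P_out = τω = 439 × 153.7 = 67474 W
P_in = P_out / η = 67474 / 0.866 = 77915 W
I_L = P_in / (√3·V_L·cosφ) = 77915 / (1.732 × 415 × 0.838) = 129 A

129 A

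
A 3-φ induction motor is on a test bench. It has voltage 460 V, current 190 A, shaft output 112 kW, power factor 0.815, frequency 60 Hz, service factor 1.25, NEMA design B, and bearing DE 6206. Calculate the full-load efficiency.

90.8 %

P_out = 112 kW = 112000 W
P_in = √3·V_L·I_L·cosφ = 1.732 × 460 × 190 × 0.815 = 123372 W
η = P_out / P_in = 112000 / 123372 = 0.908 = 90.8%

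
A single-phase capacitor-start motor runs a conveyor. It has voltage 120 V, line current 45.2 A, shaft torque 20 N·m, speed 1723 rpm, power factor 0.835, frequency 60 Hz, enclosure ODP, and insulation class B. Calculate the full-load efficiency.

ω = 2π × 1723/60 = 180.4 rad/s; P_out = τω = 20 × 180.4 = 3608 W
P_in = V·I·cosφ = 120 × 45.2 × 0.835 = 4529 W
η = P_out / P_in = 3608 / 4529 = 0.797 = 79.7%

79.7 %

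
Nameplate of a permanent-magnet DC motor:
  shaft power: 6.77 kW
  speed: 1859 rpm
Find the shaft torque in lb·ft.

25.6 lb·ft

ω = 2π × 1859/60 = 194.7 rad/s
τ = P/ω = 6770/194.7 = 34.77 N·m
In lb·ft: 34.77/1.356 = 25.6 lb·ft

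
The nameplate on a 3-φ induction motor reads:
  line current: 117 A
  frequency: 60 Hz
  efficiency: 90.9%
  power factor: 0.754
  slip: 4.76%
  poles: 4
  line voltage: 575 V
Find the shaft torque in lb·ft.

P_in = √3·V·I·cosφ = 1.732 × 575 × 117 × 0.754 = 87856 W
P_out = η·P_in = 0.909 × 87856 = 79861 W
n_s = 120×60/4 = 1800 rpm; n = 1800×(1−0.0476) = 1714 rpm
ω = 2π×1714/60 = 179.5 rad/s
τ = P_out/ω = 79861/179.5 = 444.9 N·m
In lb·ft: 444.9/1.356 = 328 lb·ft

328 lb·ft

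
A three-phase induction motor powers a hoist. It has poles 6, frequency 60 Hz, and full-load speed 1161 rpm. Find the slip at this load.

n_s = 120f/p = 120×60/6 = 1200 rpm
s = (n_s − n)/n_s = (1200 − 1161)/1200 = 0.0325

3.2 %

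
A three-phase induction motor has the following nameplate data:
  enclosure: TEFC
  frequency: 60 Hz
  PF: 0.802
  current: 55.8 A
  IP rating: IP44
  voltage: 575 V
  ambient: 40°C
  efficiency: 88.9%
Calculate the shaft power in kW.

P_in = √3·V·I·cosφ = 1.732 × 575 × 55.8 × 0.802 = 44568 W
P_out = η·P_in = 0.889 × 44568 = 39621 W

39.6 kW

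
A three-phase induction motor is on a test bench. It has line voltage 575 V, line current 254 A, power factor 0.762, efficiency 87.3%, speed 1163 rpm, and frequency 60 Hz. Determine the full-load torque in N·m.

1380 N·m

P_in = √3·V·I·cosφ = 1.732 × 575 × 254 × 0.762 = 192754 W
P_out = η·P_in = 0.873 × 192754 = 168274 W
n = 1163 rpm
ω = 2π×1163/60 = 121.8 rad/s
τ = P_out/ω = 168274/121.8 = 1380 N·m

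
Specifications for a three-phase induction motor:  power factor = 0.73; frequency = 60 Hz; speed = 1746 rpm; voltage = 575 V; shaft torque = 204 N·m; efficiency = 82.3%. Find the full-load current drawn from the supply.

ω = 2π×1746/60 = 182.8 rad/s; P_out = τω = 204 × 182.8 = 37291 W
P_in = P_out / η = 37291 / 0.823 = 45311 W
I_L = P_in / (√3·V_L·cosφ) = 45311 / (1.732 × 575 × 0.73) = 62.3 A

62.3 A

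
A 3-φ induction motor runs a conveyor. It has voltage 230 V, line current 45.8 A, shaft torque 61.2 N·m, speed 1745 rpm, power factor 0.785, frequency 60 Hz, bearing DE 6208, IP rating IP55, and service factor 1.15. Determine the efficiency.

78.1 %

ω = 2π × 1745/60 = 182.7 rad/s; P_out = τω = 61.2 × 182.7 = 11181 W
P_in = √3·V_L·I_L·cosφ = 1.732 × 230 × 45.8 × 0.785 = 14322 W
η = P_out / P_in = 11181 / 14322 = 0.781 = 78.1%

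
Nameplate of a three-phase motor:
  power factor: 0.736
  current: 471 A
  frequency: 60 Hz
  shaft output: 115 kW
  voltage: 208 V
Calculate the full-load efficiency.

92.1 %

P_out = 115 kW = 115000 W
P_in = √3·V_L·I_L·cosφ = 1.732 × 208 × 471 × 0.736 = 124885 W
η = P_out / P_in = 115000 / 124885 = 0.921 = 92.1%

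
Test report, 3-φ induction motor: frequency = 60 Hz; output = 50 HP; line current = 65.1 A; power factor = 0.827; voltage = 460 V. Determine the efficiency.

P_out = 50 × 746 = 37300 W
P_in = √3·V_L·I_L·cosφ = 1.732 × 460 × 65.1 × 0.827 = 42894 W
η = P_out / P_in = 37300 / 42894 = 0.870 = 87.0%

87.0 %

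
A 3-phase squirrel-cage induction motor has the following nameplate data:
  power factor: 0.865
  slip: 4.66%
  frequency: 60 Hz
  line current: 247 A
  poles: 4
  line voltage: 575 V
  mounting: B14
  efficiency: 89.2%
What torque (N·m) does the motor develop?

P_in = √3·V·I·cosφ = 1.732 × 575 × 247 × 0.865 = 212779 W
P_out = η·P_in = 0.892 × 212779 = 189799 W
n_s = 120×60/4 = 1800 rpm; n = 1800×(1−0.0466) = 1716 rpm
ω = 2π×1716/60 = 179.7 rad/s
τ = P_out/ω = 189799/179.7 = 1060 N·m

1060 N·m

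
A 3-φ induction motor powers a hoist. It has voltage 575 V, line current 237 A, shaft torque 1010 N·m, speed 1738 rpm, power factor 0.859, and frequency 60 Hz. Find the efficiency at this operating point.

90.7 %

ω = 2π × 1738/60 = 182 rad/s; P_out = τω = 1010 × 182 = 183820 W
P_in = √3·V_L·I_L·cosφ = 1.732 × 575 × 237 × 0.859 = 202748 W
η = P_out / P_in = 183820 / 202748 = 0.907 = 90.7%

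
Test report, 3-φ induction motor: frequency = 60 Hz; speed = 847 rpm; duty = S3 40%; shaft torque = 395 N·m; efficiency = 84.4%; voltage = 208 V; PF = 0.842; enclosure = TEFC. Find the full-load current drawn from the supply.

ω = 2π×847/60 = 88.7 rad/s; P_out = τω = 395 × 88.7 = 35037 W
P_in = P_out / η = 35037 / 0.844 = 41513 W
I_L = P_in / (√3·V_L·cosφ) = 41513 / (1.732 × 208 × 0.842) = 137 A

137 A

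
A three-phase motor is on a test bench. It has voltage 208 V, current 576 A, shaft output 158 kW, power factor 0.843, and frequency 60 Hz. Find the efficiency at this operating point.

P_out = 158 kW = 158000 W
P_in = √3·V_L·I_L·cosφ = 1.732 × 208 × 576 × 0.843 = 174929 W
η = P_out / P_in = 158000 / 174929 = 0.903 = 90.3%

90.3 %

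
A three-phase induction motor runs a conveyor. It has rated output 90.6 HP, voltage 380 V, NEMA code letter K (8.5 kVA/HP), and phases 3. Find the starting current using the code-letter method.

1170 A

S_LR = 8.5 × 90.6 = 770.1 kVA
I_LR = S_LR/(√3·V_L) = 770100/(1.732×380) = 1170 A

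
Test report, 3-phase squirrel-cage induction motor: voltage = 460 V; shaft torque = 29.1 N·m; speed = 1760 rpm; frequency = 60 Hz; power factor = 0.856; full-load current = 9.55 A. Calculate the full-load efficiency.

ω = 2π × 1760/60 = 184.3 rad/s; P_out = τω = 29.1 × 184.3 = 5363 W
P_in = √3·V_L·I_L·cosφ = 1.732 × 460 × 9.55 × 0.856 = 6513 W
η = P_out / P_in = 5363 / 6513 = 0.823 = 82.3%

82.3 %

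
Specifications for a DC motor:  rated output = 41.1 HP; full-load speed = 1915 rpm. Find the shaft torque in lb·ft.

P_out = 41.1 × 746 = 30661 W
ω = 2π × 1915/60 = 200.5 rad/s
τ = P_out/ω = 30661/200.5 = 152.9 N·m
In lb·ft: 152.9/1.356 = 113 lb·ft

113 lb·ft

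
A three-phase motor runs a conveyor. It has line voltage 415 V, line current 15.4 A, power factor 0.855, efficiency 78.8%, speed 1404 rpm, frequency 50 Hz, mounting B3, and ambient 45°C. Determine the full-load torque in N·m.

50.7 N·m

P_in = √3·V·I·cosφ = 1.732 × 415 × 15.4 × 0.855 = 9464 W
P_out = η·P_in = 0.788 × 9464 = 7458 W
n = 1404 rpm
ω = 2π×1404/60 = 147 rad/s
τ = P_out/ω = 7458/147 = 50.7 N·m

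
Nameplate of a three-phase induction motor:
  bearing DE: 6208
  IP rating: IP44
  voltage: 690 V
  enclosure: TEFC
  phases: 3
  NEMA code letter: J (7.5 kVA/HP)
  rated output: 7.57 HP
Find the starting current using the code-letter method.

S_LR = 7.5 × 7.57 = 56.775 kVA
I_LR = S_LR/(√3·V_L) = 56775/(1.732×690) = 47.5 A

47.5 A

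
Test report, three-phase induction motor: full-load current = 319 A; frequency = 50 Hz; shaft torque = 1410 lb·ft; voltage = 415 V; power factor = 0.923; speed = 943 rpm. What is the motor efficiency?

τ = 1410 lb·ft × 1.356 = 1912 N·m
ω = 2π × 943/60 = 98.75 rad/s; P_out = τω = 1912 × 98.75 = 188810 W
P_in = √3·V_L·I_L·cosφ = 1.732 × 415 × 319 × 0.923 = 211635 W
η = P_out / P_in = 188810 / 211635 = 0.892 = 89.2%

89.2 %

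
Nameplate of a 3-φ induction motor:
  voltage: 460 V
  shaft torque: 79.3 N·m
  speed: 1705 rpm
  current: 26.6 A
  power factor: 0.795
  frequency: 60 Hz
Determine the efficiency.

ω = 2π × 1705/60 = 178.5 rad/s; P_out = τω = 79.3 × 178.5 = 14155 W
P_in = √3·V_L·I_L·cosφ = 1.732 × 460 × 26.6 × 0.795 = 16848 W
η = P_out / P_in = 14155 / 16848 = 0.840 = 84.0%

84.0 %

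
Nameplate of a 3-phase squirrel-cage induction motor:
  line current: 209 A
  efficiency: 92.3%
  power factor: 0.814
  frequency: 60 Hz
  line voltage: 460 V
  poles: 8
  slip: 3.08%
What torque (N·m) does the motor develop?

P_in = √3·V·I·cosφ = 1.732 × 460 × 209 × 0.814 = 135543 W
P_out = η·P_in = 0.923 × 135543 = 125106 W
n_s = 120×60/8 = 900 rpm; n = 900×(1−0.0308) = 872 rpm
ω = 2π×872/60 = 91.32 rad/s
τ = P_out/ω = 125106/91.32 = 1370 N·m

1370 N·m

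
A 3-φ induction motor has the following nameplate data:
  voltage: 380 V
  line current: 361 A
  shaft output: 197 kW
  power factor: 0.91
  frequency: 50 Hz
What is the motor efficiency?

P_out = 197 kW = 197000 W
P_in = √3·V_L·I_L·cosφ = 1.732 × 380 × 361 × 0.91 = 216212 W
η = P_out / P_in = 197000 / 216212 = 0.911 = 91.1%

91.1 %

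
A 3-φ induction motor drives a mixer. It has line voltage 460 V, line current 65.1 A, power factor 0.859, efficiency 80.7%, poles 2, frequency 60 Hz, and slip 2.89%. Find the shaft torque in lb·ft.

72.4 lb·ft

P_in = √3·V·I·cosφ = 1.732 × 460 × 65.1 × 0.859 = 44553 W
P_out = η·P_in = 0.807 × 44553 = 35954 W
n_s = 120×60/2 = 3600 rpm; n = 3600×(1−0.0289) = 3496 rpm
ω = 2π×3496/60 = 366.1 rad/s
τ = P_out/ω = 35954/366.1 = 98.21 N·m
In lb·ft: 98.21/1.356 = 72.4 lb·ft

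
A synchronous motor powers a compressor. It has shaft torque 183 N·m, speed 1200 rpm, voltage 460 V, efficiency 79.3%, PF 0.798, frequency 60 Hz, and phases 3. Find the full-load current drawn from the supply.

45.6 A

ω = 2π×1200/60 = 125.7 rad/s; P_out = τω = 183 × 125.7 = 23003 W
P_in = P_out / η = 23003 / 0.793 = 29008 W
I_L = P_in / (√3·V_L·cosφ) = 29008 / (1.732 × 460 × 0.798) = 45.6 A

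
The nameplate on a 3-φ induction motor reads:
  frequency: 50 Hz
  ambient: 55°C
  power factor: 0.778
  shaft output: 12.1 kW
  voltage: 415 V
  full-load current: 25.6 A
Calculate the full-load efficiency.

84.5 %

P_out = 12.1 kW = 12100 W
P_in = √3·V_L·I_L·cosφ = 1.732 × 415 × 25.6 × 0.778 = 14316 W
η = P_out / P_in = 12100 / 14316 = 0.845 = 84.5%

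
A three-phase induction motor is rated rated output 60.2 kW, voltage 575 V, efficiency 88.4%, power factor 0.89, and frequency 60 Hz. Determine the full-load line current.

76.8 A

P_out = 60.2 kW = 60200 W
P_in = P_out / η = 60200 / 0.884 = 68100 W
I_L = P_in / (√3·V_L·cosφ) = 68100 / (1.732 × 575 × 0.89) = 76.8 A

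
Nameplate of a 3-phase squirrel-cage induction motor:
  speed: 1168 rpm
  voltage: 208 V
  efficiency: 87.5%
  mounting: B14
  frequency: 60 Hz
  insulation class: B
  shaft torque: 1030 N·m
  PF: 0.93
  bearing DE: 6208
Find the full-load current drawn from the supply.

ω = 2π×1168/60 = 122.3 rad/s; P_out = τω = 1030 × 122.3 = 125969 W
P_in = P_out / η = 125969 / 0.875 = 143965 W
I_L = P_in / (√3·V_L·cosφ) = 143965 / (1.732 × 208 × 0.93) = 430 A

430 A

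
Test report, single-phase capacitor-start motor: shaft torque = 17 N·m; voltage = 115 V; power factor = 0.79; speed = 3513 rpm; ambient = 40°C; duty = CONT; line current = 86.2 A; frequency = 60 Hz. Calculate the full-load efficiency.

ω = 2π × 3513/60 = 367.9 rad/s; P_out = τω = 17 × 367.9 = 6254 W
P_in = V·I·cosφ = 115 × 86.2 × 0.79 = 7831 W
η = P_out / P_in = 6254 / 7831 = 0.799 = 79.9%

79.9 %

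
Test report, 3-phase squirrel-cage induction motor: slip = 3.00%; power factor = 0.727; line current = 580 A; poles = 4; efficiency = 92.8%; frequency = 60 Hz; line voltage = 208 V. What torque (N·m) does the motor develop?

P_in = √3·V·I·cosφ = 1.732 × 208 × 580 × 0.727 = 151906 W
P_out = η·P_in = 0.928 × 151906 = 140969 W
n_s = 120×60/4 = 1800 rpm; n = 1800×(1−0.03) = 1746 rpm
ω = 2π×1746/60 = 182.8 rad/s
τ = P_out/ω = 140969/182.8 = 771 N·m

771 N·m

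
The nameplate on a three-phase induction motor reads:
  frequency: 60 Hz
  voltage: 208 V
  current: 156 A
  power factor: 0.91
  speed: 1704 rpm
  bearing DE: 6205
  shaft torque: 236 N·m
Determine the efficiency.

82.3 %

ω = 2π × 1704/60 = 178.4 rad/s; P_out = τω = 236 × 178.4 = 42102 W
P_in = √3·V_L·I_L·cosφ = 1.732 × 208 × 156 × 0.91 = 51142 W
η = P_out / P_in = 42102 / 51142 = 0.823 = 82.3%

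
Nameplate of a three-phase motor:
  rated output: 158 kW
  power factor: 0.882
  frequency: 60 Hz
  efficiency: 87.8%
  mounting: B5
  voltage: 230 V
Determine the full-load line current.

P_out = 158 kW = 158000 W
P_in = P_out / η = 158000 / 0.878 = 179954 W
I_L = P_in / (√3·V_L·cosφ) = 179954 / (1.732 × 230 × 0.882) = 512 A

512 A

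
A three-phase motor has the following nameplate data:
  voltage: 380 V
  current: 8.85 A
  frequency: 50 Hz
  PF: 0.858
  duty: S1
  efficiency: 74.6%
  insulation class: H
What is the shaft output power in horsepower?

P_in = √3·V·I·cosφ = 1.732 × 380 × 8.85 × 0.858 = 4998 W
P_out = η·P_in = 0.746 × 4998 = 3729 W
= 3729/746 = 5 HP

5 HP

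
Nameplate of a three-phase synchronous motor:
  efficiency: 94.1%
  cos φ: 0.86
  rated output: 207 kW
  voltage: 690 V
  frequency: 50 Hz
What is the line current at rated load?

P_out = 207 kW = 207000 W
P_in = P_out / η = 207000 / 0.941 = 219979 W
I_L = P_in / (√3·V_L·cosφ) = 219979 / (1.732 × 690 × 0.86) = 214 A

214 A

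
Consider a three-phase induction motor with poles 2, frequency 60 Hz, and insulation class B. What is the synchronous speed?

3600 rpm

n_s = 120f/p = 120×60/2 = 3600 rpm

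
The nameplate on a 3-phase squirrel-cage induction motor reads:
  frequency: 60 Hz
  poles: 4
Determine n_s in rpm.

n_s = 120f/p = 120×60/4 = 1800 rpm

1800 rpm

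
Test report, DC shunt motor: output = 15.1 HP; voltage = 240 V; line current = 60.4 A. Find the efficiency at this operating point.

77.7 %

P_out = 15.1 × 746 = 11265 W
P_in = V·I = 240 × 60.4 = 14496 W
η = P_out / P_in = 11265 / 14496 = 0.777 = 77.7%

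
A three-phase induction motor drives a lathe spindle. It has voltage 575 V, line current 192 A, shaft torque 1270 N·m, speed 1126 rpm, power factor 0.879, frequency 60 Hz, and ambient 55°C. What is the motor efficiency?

ω = 2π × 1126/60 = 117.9 rad/s; P_out = τω = 1270 × 117.9 = 149733 W
P_in = √3·V_L·I_L·cosφ = 1.732 × 575 × 192 × 0.879 = 168076 W
η = P_out / P_in = 149733 / 168076 = 0.891 = 89.1%

89.1 %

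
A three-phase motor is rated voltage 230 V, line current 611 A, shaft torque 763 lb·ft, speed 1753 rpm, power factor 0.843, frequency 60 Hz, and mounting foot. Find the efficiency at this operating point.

92.6 %

τ = 763 lb·ft × 1.356 = 1035 N·m
ω = 2π × 1753/60 = 183.6 rad/s; P_out = τω = 1035 × 183.6 = 190026 W
P_in = √3·V_L·I_L·cosφ = 1.732 × 230 × 611 × 0.843 = 205184 W
η = P_out / P_in = 190026 / 205184 = 0.926 = 92.6%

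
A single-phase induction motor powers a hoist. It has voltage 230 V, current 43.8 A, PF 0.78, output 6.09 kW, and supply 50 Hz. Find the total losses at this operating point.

P_in = V·I·cosφ = 230×43.8×0.78 = 7858 W
P_out = 6090 W
Losses = P_in − P_out = 7858 − 6090 = 1768 W

1770 W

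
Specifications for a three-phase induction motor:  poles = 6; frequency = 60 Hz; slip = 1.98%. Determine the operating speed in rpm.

n_s = 120f/p = 120×60/6 = 1200 rpm
n = n_s(1 − s) = 1200 × (1 − 0.0198) = 1176 rpm

1176 rpm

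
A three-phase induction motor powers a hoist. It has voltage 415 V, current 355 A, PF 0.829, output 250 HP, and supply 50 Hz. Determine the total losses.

25000 W

P_in = √3·V·I·cosφ = 1.732×415×355×0.829 = 211533 W
P_out = 250×746 = 186500 W
Losses = P_in − P_out = 211533 − 186500 = 25033 W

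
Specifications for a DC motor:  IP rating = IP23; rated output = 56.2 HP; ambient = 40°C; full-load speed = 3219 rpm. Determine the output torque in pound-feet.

P_out = 56.2 × 746 = 41925 W
ω = 2π × 3219/60 = 337.1 rad/s
τ = P_out/ω = 41925/337.1 = 124.4 N·m
In lb·ft: 124.4/1.356 = 91.7 lb·ft

91.7 lb·ft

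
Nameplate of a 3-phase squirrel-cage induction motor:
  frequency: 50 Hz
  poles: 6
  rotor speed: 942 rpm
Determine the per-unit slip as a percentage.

n_s = 120f/p = 120×50/6 = 1000 rpm
s = (n_s − n)/n_s = (1000 − 942)/1000 = 0.0580

5.80 %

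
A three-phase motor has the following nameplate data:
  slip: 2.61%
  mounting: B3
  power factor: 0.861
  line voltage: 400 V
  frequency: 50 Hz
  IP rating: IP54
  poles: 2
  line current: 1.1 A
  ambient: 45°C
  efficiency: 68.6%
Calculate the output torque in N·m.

1.47 N·m

P_in = √3·V·I·cosφ = 1.732 × 400 × 1.1 × 0.861 = 656 W
P_out = η·P_in = 0.686 × 656 = 450 W
n_s = 120×50/2 = 3000 rpm; n = 3000×(1−0.0261) = 2922 rpm
ω = 2π×2922/60 = 306 rad/s
τ = P_out/ω = 450/306 = 1.47 N·m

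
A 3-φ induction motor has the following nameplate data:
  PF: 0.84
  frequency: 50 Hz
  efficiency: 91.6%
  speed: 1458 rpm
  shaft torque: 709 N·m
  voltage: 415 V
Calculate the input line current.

196 A

ω = 2π×1458/60 = 152.7 rad/s; P_out = τω = 709 × 152.7 = 108264 W
P_in = P_out / η = 108264 / 0.916 = 118192 W
I_L = P_in / (√3·V_L·cosφ) = 118192 / (1.732 × 415 × 0.84) = 196 A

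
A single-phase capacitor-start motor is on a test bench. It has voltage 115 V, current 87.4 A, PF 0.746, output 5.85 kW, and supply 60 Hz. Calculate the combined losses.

P_in = V·I·cosφ = 115×87.4×0.746 = 7498 W
P_out = 5850 W
Losses = P_in − P_out = 7498 − 5850 = 1648 W

1650 W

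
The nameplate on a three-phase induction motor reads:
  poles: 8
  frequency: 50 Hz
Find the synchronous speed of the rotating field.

n_s = 120f/p = 120×50/8 = 750 rpm

750 rpm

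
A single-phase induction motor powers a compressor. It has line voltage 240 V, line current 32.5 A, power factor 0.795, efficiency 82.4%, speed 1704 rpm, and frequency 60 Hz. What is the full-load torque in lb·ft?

21.1 lb·ft

P_in = V·I·cosφ = 240 × 32.5 × 0.795 = 6201 W
P_out = η·P_in = 0.824 × 6201 = 5110 W
n = 1704 rpm
ω = 2π×1704/60 = 178.4 rad/s
τ = P_out/ω = 5110/178.4 = 28.64 N·m
In lb·ft: 28.64/1.356 = 21.1 lb·ft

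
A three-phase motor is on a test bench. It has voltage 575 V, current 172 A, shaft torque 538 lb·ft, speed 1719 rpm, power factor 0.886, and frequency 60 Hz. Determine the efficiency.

86.5 %

τ = 538 lb·ft × 1.356 = 729.5 N·m
ω = 2π × 1719/60 = 180 rad/s; P_out = τω = 729.5 × 180 = 131310 W
P_in = √3·V_L·I_L·cosφ = 1.732 × 575 × 172 × 0.886 = 151767 W
η = P_out / P_in = 131310 / 151767 = 0.865 = 86.5%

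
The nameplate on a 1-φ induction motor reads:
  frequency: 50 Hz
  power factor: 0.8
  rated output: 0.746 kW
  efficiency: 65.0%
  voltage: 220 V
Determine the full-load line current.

6.52 A

P_out = 0.746 kW = 746 W
P_in = P_out / η = 746 / 0.650 = 1148 W
I = P_in / (V·cosφ) = 1148 / (220 × 0.8) = 6.52 A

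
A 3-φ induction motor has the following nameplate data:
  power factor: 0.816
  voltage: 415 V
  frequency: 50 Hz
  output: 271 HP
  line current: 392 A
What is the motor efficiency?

P_out = 271 × 746 = 202166 W
P_in = √3·V_L·I_L·cosφ = 1.732 × 415 × 392 × 0.816 = 229918 W
η = P_out / P_in = 202166 / 229918 = 0.879 = 87.9%

87.9 %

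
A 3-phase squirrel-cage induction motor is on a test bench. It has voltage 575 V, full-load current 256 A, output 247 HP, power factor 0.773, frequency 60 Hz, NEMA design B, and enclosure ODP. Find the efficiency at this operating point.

P_out = 247 × 746 = 184262 W
P_in = √3·V_L·I_L·cosφ = 1.732 × 575 × 256 × 0.773 = 197077 W
η = P_out / P_in = 184262 / 197077 = 0.935 = 93.5%

93.5 %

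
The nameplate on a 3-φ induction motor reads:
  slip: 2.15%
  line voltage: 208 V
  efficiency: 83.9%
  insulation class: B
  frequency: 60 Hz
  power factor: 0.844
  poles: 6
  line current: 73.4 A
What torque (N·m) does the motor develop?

152 N·m

P_in = √3·V·I·cosφ = 1.732 × 208 × 73.4 × 0.844 = 22318 W
P_out = η·P_in = 0.839 × 22318 = 18725 W
n_s = 120×60/6 = 1200 rpm; n = 1200×(1−0.0215) = 1174 rpm
ω = 2π×1174/60 = 122.9 rad/s
τ = P_out/ω = 18725/122.9 = 152 N·m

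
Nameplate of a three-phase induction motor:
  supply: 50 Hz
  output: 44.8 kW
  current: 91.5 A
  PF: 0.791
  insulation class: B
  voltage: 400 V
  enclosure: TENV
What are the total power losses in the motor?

5340 W

P_in = √3·V·I·cosφ = 1.732×400×91.5×0.791 = 50142 W
P_out = 44800 W
Losses = P_in − P_out = 50142 − 44800 = 5342 W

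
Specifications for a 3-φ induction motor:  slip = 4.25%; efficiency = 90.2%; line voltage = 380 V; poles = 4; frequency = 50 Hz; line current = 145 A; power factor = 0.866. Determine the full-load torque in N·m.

P_in = √3·V·I·cosφ = 1.732 × 380 × 145 × 0.866 = 82645 W
P_out = η·P_in = 0.902 × 82645 = 74546 W
n_s = 120×50/4 = 1500 rpm; n = 1500×(1−0.0425) = 1436 rpm
ω = 2π×1436/60 = 150.4 rad/s
τ = P_out/ω = 74546/150.4 = 496 N·m

496 N·m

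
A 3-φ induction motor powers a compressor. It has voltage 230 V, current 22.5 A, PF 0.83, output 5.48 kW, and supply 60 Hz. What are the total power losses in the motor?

1.96 kW

P_in = √3·V·I·cosφ = 1.732×230×22.5×0.83 = 7439 W
P_out = 5480 W
Losses = P_in − P_out = 7439 − 5480 = 1959 W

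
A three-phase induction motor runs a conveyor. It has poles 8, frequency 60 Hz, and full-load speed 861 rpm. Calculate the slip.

4.33 %

n_s = 120f/p = 120×60/8 = 900 rpm
s = (n_s − n)/n_s = (900 − 861)/900 = 0.0433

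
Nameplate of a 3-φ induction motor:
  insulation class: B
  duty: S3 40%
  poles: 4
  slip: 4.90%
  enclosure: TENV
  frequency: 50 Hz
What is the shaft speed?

n_s = 120f/p = 120×50/4 = 1500 rpm
n = n_s(1 − s) = 1500 × (1 − 0.049) = 1426 rpm

1426 rpm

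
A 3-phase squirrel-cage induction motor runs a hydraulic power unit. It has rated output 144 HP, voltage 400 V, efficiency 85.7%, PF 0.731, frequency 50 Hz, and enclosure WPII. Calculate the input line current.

P_out = 144 × 746 = 107424 W
P_in = P_out / η = 107424 / 0.857 = 125349 W
I_L = P_in / (√3·V_L·cosφ) = 125349 / (1.732 × 400 × 0.731) = 248 A

248 A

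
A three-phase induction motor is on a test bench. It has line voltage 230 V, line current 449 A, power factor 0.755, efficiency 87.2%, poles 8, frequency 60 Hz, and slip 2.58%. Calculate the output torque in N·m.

1280 N·m

P_in = √3·V·I·cosφ = 1.732 × 230 × 449 × 0.755 = 135042 W
P_out = η·P_in = 0.872 × 135042 = 117757 W
n_s = 120×60/8 = 900 rpm; n = 900×(1−0.0258) = 877 rpm
ω = 2π×877/60 = 91.84 rad/s
τ = P_out/ω = 117757/91.84 = 1280 N·m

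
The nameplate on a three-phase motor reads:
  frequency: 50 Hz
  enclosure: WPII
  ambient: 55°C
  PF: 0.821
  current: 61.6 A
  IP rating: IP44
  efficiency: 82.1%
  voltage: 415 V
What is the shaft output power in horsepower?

P_in = √3·V·I·cosφ = 1.732 × 415 × 61.6 × 0.821 = 36351 W
P_out = η·P_in = 0.821 × 36351 = 29844 W
= 29844/746 = 40 HP

40 HP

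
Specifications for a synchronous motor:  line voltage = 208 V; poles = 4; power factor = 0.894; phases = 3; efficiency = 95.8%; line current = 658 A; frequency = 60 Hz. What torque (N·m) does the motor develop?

P_in = √3·V·I·cosφ = 1.732 × 208 × 658 × 0.894 = 211921 W
P_out = η·P_in = 0.958 × 211921 = 203020 W
n = n_s = 120×60/4 = 1800 rpm (synchronous)
ω = 2π×1800/60 = 188.5 rad/s
τ = P_out/ω = 203020/188.5 = 1080 N·m

1080 N·m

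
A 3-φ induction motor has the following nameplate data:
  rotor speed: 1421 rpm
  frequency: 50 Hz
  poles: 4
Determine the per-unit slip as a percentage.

5.27 %

n_s = 120f/p = 120×50/4 = 1500 rpm
s = (n_s − n)/n_s = (1500 − 1421)/1500 = 0.0527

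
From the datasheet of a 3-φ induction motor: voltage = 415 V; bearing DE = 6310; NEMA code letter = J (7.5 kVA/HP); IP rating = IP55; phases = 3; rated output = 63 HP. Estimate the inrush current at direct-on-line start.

S_LR = 7.5 × 63 = 472.5 kVA
I_LR = S_LR/(√3·V_L) = 472500/(1.732×415) = 657 A

657 A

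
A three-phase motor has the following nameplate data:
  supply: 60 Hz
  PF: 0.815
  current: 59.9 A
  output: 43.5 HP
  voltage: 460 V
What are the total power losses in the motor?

6440 W

P_in = √3·V·I·cosφ = 1.732×460×59.9×0.815 = 38895 W
P_out = 43.5×746 = 32451 W
Losses = P_in − P_out = 38895 − 32451 = 6444 W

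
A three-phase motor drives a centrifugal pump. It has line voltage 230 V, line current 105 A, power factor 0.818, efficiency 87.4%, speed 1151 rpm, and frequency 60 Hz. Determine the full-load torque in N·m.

P_in = √3·V·I·cosφ = 1.732 × 230 × 105 × 0.818 = 34215 W
P_out = η·P_in = 0.874 × 34215 = 29904 W
n = 1151 rpm
ω = 2π×1151/60 = 120.5 rad/s
τ = P_out/ω = 29904/120.5 = 248 N·m

248 N·m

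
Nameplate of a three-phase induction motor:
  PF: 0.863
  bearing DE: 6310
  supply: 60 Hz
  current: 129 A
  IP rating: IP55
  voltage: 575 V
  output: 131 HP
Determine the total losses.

P_in = √3·V·I·cosφ = 1.732×575×129×0.863 = 110871 W
P_out = 131×746 = 97726 W
Losses = P_in − P_out = 110871 − 97726 = 13145 W

13.1 kW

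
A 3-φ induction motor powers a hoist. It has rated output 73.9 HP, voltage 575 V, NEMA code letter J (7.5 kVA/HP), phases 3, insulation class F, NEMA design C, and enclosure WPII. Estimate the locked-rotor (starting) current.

557 A

S_LR = 7.5 × 73.9 = 554.25 kVA
I_LR = S_LR/(√3·V_L) = 554250/(1.732×575) = 557 A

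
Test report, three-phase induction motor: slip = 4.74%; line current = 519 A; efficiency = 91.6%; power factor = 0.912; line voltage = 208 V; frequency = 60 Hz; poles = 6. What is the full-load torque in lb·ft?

962 lb·ft

P_in = √3·V·I·cosφ = 1.732 × 208 × 519 × 0.912 = 170519 W
P_out = η·P_in = 0.916 × 170519 = 156195 W
n_s = 120×60/6 = 1200 rpm; n = 1200×(1−0.0474) = 1143 rpm
ω = 2π×1143/60 = 119.7 rad/s
τ = P_out/ω = 156195/119.7 = 1305 N·m
In lb·ft: 1305/1.356 = 962 lb·ft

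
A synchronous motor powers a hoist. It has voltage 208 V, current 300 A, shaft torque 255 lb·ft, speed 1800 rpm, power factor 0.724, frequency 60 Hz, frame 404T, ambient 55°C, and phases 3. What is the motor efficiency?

τ = 255 lb·ft × 1.356 = 345.8 N·m
ω = 2π × 1800/60 = 188.5 rad/s; P_out = τω = 345.8 × 188.5 = 65183 W
P_in = √3·V_L·I_L·cosφ = 1.732 × 208 × 300 × 0.724 = 78248 W
η = P_out / P_in = 65183 / 78248 = 0.833 = 83.3%

83.3 %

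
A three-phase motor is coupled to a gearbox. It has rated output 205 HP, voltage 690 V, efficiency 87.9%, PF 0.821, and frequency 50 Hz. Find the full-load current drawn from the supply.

P_out = 205 × 746 = 152930 W
P_in = P_out / η = 152930 / 0.879 = 173982 W
I_L = P_in / (√3·V_L·cosφ) = 173982 / (1.732 × 690 × 0.821) = 177 A

177 A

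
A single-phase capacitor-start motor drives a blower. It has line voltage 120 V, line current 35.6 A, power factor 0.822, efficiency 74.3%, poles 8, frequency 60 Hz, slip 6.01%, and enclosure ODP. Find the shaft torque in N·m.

P_in = V·I·cosφ = 120 × 35.6 × 0.822 = 3512 W
P_out = η·P_in = 0.743 × 3512 = 2609 W
n_s = 120×60/8 = 900 rpm; n = 900×(1−0.0601) = 846 rpm
ω = 2π×846/60 = 88.59 rad/s
τ = P_out/ω = 2609/88.59 = 29.5 N·m

29.5 N·m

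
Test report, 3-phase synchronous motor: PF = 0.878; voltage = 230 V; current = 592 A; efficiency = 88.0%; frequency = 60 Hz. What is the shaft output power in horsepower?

P_in = √3·V·I·cosφ = 1.732 × 230 × 592 × 0.878 = 207058 W
P_out = η·P_in = 0.88 × 207058 = 182211 W
= 182211/746 = 244 HP

244 HP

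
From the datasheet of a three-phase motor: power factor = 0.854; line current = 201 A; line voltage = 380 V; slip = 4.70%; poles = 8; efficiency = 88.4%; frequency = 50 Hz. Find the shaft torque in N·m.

1330 N·m

P_in = √3·V·I·cosφ = 1.732 × 380 × 201 × 0.854 = 112976 W
P_out = η·P_in = 0.884 × 112976 = 99871 W
n_s = 120×50/8 = 750 rpm; n = 750×(1−0.047) = 715 rpm
ω = 2π×715/60 = 74.87 rad/s
τ = P_out/ω = 99871/74.87 = 1330 N·m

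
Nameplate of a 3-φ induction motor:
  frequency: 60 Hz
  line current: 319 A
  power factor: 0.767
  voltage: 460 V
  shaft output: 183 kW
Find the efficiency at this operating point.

P_out = 183 kW = 183000 W
P_in = √3·V_L·I_L·cosφ = 1.732 × 460 × 319 × 0.767 = 194936 W
η = P_out / P_in = 183000 / 194936 = 0.939 = 93.9%

93.9 %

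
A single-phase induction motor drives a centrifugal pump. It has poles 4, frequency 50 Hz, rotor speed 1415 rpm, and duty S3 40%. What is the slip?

n_s = 120f/p = 120×50/4 = 1500 rpm
s = (n_s − n)/n_s = (1500 − 1415)/1500 = 0.0567

5.67 %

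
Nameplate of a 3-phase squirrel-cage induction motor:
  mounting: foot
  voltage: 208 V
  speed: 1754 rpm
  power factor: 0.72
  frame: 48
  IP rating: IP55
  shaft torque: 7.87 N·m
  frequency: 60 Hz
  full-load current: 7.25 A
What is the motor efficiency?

ω = 2π × 1754/60 = 183.7 rad/s; P_out = τω = 7.87 × 183.7 = 1446 W
P_in = √3·V_L·I_L·cosφ = 1.732 × 208 × 7.25 × 0.72 = 1881 W
η = P_out / P_in = 1446 / 1881 = 0.769 = 76.9%

76.9 %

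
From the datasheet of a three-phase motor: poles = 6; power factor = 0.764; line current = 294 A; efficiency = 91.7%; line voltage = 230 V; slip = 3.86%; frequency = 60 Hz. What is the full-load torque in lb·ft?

501 lb·ft

P_in = √3·V·I·cosφ = 1.732 × 230 × 294 × 0.764 = 89478 W
P_out = η·P_in = 0.917 × 89478 = 82051 W
n_s = 120×60/6 = 1200 rpm; n = 1200×(1−0.0386) = 1154 rpm
ω = 2π×1154/60 = 120.8 rad/s
τ = P_out/ω = 82051/120.8 = 679.2 N·m
In lb·ft: 679.2/1.356 = 501 lb·ft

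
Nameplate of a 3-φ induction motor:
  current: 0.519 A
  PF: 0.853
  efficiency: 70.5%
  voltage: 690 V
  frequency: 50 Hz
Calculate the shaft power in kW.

P_in = √3·V·I·cosφ = 1.732 × 690 × 0.519 × 0.853 = 529 W
P_out = η·P_in = 0.705 × 529 = 373 W

0.373 kW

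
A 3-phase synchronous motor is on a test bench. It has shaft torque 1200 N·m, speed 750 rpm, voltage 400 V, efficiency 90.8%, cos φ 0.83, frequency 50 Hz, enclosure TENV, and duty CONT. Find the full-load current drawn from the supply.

181 A

ω = 2π×750/60 = 78.54 rad/s; P_out = τω = 1200 × 78.54 = 94248 W
P_in = P_out / η = 94248 / 0.908 = 103797 W
I_L = P_in / (√3·V_L·cosφ) = 103797 / (1.732 × 400 × 0.83) = 181 A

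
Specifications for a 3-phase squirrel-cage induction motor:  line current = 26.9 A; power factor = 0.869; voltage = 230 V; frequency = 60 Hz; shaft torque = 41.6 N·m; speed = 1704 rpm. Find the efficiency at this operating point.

ω = 2π × 1704/60 = 178.4 rad/s; P_out = τω = 41.6 × 178.4 = 7421 W
P_in = √3·V_L·I_L·cosφ = 1.732 × 230 × 26.9 × 0.869 = 9312 W
η = P_out / P_in = 7421 / 9312 = 0.797 = 79.7%

79.7 %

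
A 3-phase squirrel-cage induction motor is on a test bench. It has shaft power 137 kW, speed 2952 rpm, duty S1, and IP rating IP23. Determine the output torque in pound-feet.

ω = 2π × 2952/60 = 309.1 rad/s
τ = P/ω = 137000/309.1 = 443.2 N·m
In lb·ft: 443.2/1.356 = 327 lb·ft

327 lb·ft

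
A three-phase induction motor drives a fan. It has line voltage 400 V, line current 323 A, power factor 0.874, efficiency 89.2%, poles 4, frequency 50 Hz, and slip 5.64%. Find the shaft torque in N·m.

P_in = √3·V·I·cosφ = 1.732 × 400 × 323 × 0.874 = 195579 W
P_out = η·P_in = 0.892 × 195579 = 174456 W
n_s = 120×50/4 = 1500 rpm; n = 1500×(1−0.0564) = 1415 rpm
ω = 2π×1415/60 = 148.2 rad/s
τ = P_out/ω = 174456/148.2 = 1180 N·m

1180 N·m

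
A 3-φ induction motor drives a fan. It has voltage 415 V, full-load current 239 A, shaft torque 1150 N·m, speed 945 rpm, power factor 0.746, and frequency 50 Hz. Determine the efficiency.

88.8 %

ω = 2π × 945/60 = 98.96 rad/s; P_out = τω = 1150 × 98.96 = 113804 W
P_in = √3·V_L·I_L·cosφ = 1.732 × 415 × 239 × 0.746 = 128154 W
η = P_out / P_in = 113804 / 128154 = 0.888 = 88.8%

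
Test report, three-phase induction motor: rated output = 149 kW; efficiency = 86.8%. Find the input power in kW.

172 kW

P_out = 149000 W
P_in = P_out/η = 149000/0.868 = 171659 W = 172 kW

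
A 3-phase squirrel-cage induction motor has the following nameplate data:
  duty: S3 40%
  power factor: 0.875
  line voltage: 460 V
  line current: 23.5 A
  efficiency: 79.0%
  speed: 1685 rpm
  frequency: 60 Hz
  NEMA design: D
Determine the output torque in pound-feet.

P_in = √3·V·I·cosφ = 1.732 × 460 × 23.5 × 0.875 = 16383 W
P_out = η·P_in = 0.79 × 16383 = 12943 W
n = 1685 rpm
ω = 2π×1685/60 = 176.5 rad/s
τ = P_out/ω = 12943/176.5 = 73.33 N·m
In lb·ft: 73.33/1.356 = 54.1 lb·ft

54.1 lb·ft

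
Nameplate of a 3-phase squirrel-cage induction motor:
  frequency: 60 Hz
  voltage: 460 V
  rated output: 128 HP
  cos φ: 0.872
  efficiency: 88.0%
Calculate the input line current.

P_out = 128 × 746 = 95488 W
P_in = P_out / η = 95488 / 0.880 = 108509 W
I_L = P_in / (√3·V_L·cosφ) = 108509 / (1.732 × 460 × 0.872) = 156 A

156 A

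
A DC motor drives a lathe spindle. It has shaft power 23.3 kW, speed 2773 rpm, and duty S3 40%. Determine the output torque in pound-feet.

59.2 lb·ft

ω = 2π × 2773/60 = 290.4 rad/s
τ = P/ω = 23300/290.4 = 80.23 N·m
In lb·ft: 80.23/1.356 = 59.2 lb·ft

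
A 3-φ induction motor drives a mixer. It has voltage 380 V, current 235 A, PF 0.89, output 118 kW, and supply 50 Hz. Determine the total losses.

19.7 kW

P_in = √3·V·I·cosφ = 1.732×380×235×0.89 = 137654 W
P_out = 118000 W
Losses = P_in − P_out = 137654 − 118000 = 19654 W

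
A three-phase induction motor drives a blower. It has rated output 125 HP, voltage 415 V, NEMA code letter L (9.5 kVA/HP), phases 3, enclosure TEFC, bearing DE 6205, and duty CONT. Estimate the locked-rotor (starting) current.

1650 A

S_LR = 9.5 × 125 = 1187.5 kVA
I_LR = S_LR/(√3·V_L) = 1187500/(1.732×415) = 1650 A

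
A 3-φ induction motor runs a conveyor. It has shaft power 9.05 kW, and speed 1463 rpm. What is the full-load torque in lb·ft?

43.6 lb·ft

ω = 2π × 1463/60 = 153.2 rad/s
τ = P/ω = 9050/153.2 = 59.07 N·m
In lb·ft: 59.07/1.356 = 43.6 lb·ft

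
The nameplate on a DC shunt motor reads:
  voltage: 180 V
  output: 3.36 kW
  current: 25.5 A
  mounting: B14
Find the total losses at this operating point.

1.23 kW

P_in = V·I = 180×25.5 = 4590 W
P_out = 3360 W
Losses = P_in − P_out = 4590 − 3360 = 1230 W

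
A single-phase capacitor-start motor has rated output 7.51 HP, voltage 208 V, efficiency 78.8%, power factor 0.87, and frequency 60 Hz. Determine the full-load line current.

39.3 A

P_out = 7.51 × 746 = 5602 W
P_in = P_out / η = 5602 / 0.788 = 7109 W
I = P_in / (V·cosφ) = 7109 / (208 × 0.87) = 39.3 A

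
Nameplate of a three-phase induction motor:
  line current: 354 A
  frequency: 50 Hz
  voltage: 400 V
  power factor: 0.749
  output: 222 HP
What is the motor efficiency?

90.2 %

P_out = 222 × 746 = 165612 W
P_in = √3·V_L·I_L·cosφ = 1.732 × 400 × 354 × 0.749 = 183693 W
η = P_out / P_in = 165612 / 183693 = 0.902 = 90.2%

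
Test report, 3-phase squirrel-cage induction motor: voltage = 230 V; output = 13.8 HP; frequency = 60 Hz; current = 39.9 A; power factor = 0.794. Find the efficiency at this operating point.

81.6 %

P_out = 13.8 × 746 = 10295 W
P_in = √3·V_L·I_L·cosφ = 1.732 × 230 × 39.9 × 0.794 = 12620 W
η = P_out / P_in = 10295 / 12620 = 0.816 = 81.6%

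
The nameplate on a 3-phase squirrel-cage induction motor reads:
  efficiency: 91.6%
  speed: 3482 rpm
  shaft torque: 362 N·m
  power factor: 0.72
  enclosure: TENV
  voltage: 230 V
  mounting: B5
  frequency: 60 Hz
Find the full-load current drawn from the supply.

502 A

ω = 2π×3482/60 = 364.6 rad/s; P_out = τω = 362 × 364.6 = 131985 W
P_in = P_out / η = 131985 / 0.916 = 144088 W
I_L = P_in / (√3·V_L·cosφ) = 144088 / (1.732 × 230 × 0.72) = 502 A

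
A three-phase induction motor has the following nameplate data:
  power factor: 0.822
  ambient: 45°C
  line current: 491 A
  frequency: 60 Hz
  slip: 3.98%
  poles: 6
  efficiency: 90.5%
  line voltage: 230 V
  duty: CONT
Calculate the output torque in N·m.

1210 N·m

P_in = √3·V·I·cosφ = 1.732 × 230 × 491 × 0.822 = 160779 W
P_out = η·P_in = 0.905 × 160779 = 145505 W
n_s = 120×60/6 = 1200 rpm; n = 1200×(1−0.0398) = 1152 rpm
ω = 2π×1152/60 = 120.6 rad/s
τ = P_out/ω = 145505/120.6 = 1210 N·m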